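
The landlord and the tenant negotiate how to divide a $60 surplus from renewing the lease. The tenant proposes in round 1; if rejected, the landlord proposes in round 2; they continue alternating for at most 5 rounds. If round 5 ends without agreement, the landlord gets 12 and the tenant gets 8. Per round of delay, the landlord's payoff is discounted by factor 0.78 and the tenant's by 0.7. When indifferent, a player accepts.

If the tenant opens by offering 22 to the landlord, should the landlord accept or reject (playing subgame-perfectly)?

Round 5 (the tenant proposes): the landlord gets 12 if talks fail, so the tenant offers 12 and keeps 48.
Round 4 (the landlord proposes): the tenant can get 48 next round, worth 0.7 × 48 = 33.6 now; the landlord offers that and keeps 26.4.
Round 3 (the tenant proposes): the landlord can get 26.4 next round, worth 0.78 × 26.4 = 20.592 now. The tenant offers 20.592 and keeps 60 − 20.592 = 39.408.
Round 2 (the landlord proposes): the tenant can get 39.408 next round, worth 0.7 × 39.408 = 27.5856 now, so the landlord offers 27.5856, keeping 32.4144.
So by rejecting in round 1, the landlord gets 32.4144 next round, worth 0.78 × 32.4144 = 25.283232 now.
Offer 22 < 25.283232, so the landlord rejects.

Reject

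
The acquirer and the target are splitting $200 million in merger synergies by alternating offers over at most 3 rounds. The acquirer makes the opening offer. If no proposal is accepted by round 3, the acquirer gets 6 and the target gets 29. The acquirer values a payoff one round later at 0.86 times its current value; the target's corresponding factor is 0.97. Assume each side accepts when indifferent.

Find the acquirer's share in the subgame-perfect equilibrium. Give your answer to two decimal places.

By backward induction:
Round 3 (the acquirer proposes): the target gets 29 if talks fail, so the acquirer offers 29 and keeps 171.
Round 2 (the target proposes): the acquirer can get 171 next round, worth 0.86 × 171 = 147.06 now. The target offers 147.06 and keeps 200 − 147.06 = 52.94.
Round 1 (the acquirer proposes): the target can get 52.94 next round, worth 0.97 × 52.94 = 51.3518 now; the acquirer offers that and keeps 148.6482.

148.65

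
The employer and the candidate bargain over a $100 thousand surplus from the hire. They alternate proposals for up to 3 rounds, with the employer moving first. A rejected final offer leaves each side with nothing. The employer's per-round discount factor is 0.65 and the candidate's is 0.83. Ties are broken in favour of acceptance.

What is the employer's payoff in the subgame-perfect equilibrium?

70.95

Round 3 (the employer proposes): rejection yields 0 for the candidate; the employer offers 0 and keeps 100.
Round 2 (the candidate proposes): the employer can get 100 next round, worth 0.65 × 100 = 65 now, so the candidate offers 65, keeping 35.
Round 1 (the employer proposes): the candidate can get 35 next round, worth 0.83 × 35 = 29.05 now. The employer offers 29.05 and keeps 100 − 29.05 = 70.95.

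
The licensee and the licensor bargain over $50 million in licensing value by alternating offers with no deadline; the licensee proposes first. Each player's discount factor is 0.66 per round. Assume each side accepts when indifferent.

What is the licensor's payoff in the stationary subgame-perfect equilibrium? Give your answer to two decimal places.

19.88

Let x be the licensee's share when the licensee proposes and y be the licensor's share when the licensor proposes.
The licensor accepts iff offered ≥ 0.66·y, so x = 50 − 0.66y. Symmetrically y = 50 − 0.66x.
Substituting: x = 50 − 0.66(50 − 0.66x), giving x(1 − 0.66·0.66) = 50(1 − 0.66).
So x = 50 × 0.34 / 0.5644 ≈ 30.1205, and the licensor receives 50 − x ≈ 19.8795.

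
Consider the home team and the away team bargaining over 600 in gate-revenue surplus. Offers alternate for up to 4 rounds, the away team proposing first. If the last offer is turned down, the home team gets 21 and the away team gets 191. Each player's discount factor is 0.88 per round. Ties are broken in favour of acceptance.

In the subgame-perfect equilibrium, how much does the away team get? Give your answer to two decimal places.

257.92

Solve by backward induction from round 4.
Round 4 (the home team proposes): the away team gets 191 if talks fail, so the home team offers 191 and keeps 409.
Round 3 (the away team proposes): the home team can get 409 next round, worth 0.88 × 409 = 359.92 now. The away team offers 359.92 and keeps 600 − 359.92 = 240.08.
Round 2 (the home team proposes): the away team can get 240.08 next round, worth 0.88 × 240.08 = 211.2704 now; the home team offers that and keeps 388.7296.
Round 1 (the away team proposes): the home team can get 388.7296 next round, worth 0.88 × 388.7296 = 342.082048 now. The away team offers 342.082048 and keeps 600 − 342.082048 = 257.917952.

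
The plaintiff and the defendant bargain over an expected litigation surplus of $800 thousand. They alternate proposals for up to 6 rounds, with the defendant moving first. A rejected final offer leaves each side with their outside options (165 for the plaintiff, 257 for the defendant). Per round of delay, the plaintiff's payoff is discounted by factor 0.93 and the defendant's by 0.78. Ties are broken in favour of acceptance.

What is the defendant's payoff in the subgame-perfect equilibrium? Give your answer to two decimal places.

251.86

Round 6 (the plaintiff proposes): the defendant gets 257 if talks fail, so the plaintiff offers 257 and keeps 543.
Round 5 (the defendant proposes): the plaintiff can get 543 next round, worth 0.93 × 543 = 504.99 now, so the defendant offers 504.99, keeping 295.01.
Round 4 (the plaintiff proposes): the defendant can get 295.01 next round, worth 0.78 × 295.01 = 230.1078 now. The plaintiff offers 230.1078 and keeps 800 − 230.1078 = 569.8922.
Round 3 (the defendant proposes): the plaintiff can get 569.8922 next round, worth 0.93 × 569.8922 = 529.999746 now. The defendant offers 529.999746 and keeps 800 − 529.999746 = 270.000254.
Round 2 (the plaintiff proposes): the defendant can get 270.000254 next round, worth 0.78 × 270.000254 = 210.60019812 now; the plaintiff offers that and keeps 589.39980188.
Round 1 (the defendant proposes): the plaintiff can get 589.39980188 next round, worth 0.93 × 589.39980188 = 548.1418157484 now, so the defendant offers 548.1418157484, keeping 251.8581842516.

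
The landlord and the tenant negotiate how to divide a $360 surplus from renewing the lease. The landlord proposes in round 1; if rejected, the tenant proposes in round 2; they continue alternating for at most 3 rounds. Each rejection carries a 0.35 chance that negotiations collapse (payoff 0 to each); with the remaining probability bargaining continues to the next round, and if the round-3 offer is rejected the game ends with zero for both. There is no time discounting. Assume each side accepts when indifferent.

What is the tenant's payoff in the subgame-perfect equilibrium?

81.9

Round 3 (the landlord proposes): the tenant will accept anything ≥ 0, so the landlord offers 0 and keeps 360.
Round 2 (the tenant proposes): rejecting gives the landlord an expected 0.65 × 360 = 234, so the tenant offers 234, keeping 126.
Round 1 (the landlord proposes): rejecting gives the tenant an expected 0.65 × 126 = 81.9. The landlord offers 81.9 and keeps 360 − 81.9 = 278.1.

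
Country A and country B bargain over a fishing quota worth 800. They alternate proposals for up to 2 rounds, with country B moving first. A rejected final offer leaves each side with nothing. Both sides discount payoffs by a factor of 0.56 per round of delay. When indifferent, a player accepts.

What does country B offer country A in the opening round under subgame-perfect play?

448

Solve by backward induction from round 2.
Round 2 (country A proposes): rejection yields 0 for country B; country A offers 0 and keeps 800.
Round 1 (country B proposes): country A can get 800 next round, worth 0.56 × 800 = 448 now. Country B offers 448 and keeps 800 − 448 = 352.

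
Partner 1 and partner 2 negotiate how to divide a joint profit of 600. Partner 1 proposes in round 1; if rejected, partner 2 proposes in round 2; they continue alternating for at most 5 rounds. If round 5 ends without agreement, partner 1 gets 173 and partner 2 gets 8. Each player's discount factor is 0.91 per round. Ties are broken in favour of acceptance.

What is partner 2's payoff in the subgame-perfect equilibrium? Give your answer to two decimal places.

Solve by backward induction from round 5.
Round 5 (partner 1 proposes): partner 2 gets 8 if talks fail, so partner 1 offers 8 and keeps 592.
Round 4 (partner 2 proposes): partner 1 can get 592 next round, worth 0.91 × 592 = 538.72 now, so partner 2 offers 538.72, keeping 61.28.
Round 3 (partner 1 proposes): partner 2 can get 61.28 next round, worth 0.91 × 61.28 = 55.7648 now. Partner 1 offers 55.7648 and keeps 600 − 55.7648 = 544.2352.
Round 2 (partner 2 proposes): partner 1 can get 544.2352 next round, worth 0.91 × 544.2352 = 495.254032 now, so partner 2 offers 495.254032, keeping 104.745968.
Round 1 (partner 1 proposes): partner 2 can get 104.745968 next round, worth 0.91 × 104.745968 = 95.31883088 now; partner 1 offers that and keeps 504.68116912.

95.32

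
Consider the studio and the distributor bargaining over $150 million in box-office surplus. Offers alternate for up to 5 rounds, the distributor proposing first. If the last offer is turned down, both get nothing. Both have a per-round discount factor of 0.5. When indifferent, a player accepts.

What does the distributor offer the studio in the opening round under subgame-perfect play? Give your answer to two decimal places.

46.88

Solve by backward induction from round 5.
Round 5 (the distributor proposes): the studio will accept anything ≥ 0, so the distributor offers 0 and keeps 150.
Round 4 (the studio proposes): the distributor can get 150 next round, worth 0.5 × 150 = 75 now; the studio offers that and keeps 75.
Round 3 (the distributor proposes): the studio can get 75 next round, worth 0.5 × 75 = 37.5 now. The distributor offers 37.5 and keeps 150 − 37.5 = 112.5.
Round 2 (the studio proposes): the distributor can get 112.5 next round, worth 0.5 × 112.5 = 56.25 now, so the studio offers 56.25, keeping 93.75.
Round 1 (the distributor proposes): the studio can get 93.75 next round, worth 0.5 × 93.75 = 46.875 now; the distributor offers that and keeps 103.125.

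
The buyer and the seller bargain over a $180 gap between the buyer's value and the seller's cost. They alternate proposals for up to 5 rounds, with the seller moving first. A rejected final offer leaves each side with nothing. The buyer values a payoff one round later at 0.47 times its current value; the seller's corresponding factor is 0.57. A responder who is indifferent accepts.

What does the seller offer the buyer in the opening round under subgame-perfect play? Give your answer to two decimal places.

Round 5 (the seller proposes): rejection yields 0 for the buyer; the seller offers 0 and keeps 180.
Round 4 (the buyer proposes): the seller can get 180 next round, worth 0.57 × 180 = 102.6 now. The buyer offers 102.6 and keeps 180 − 102.6 = 77.4.
Round 3 (the seller proposes): the buyer can get 77.4 next round, worth 0.47 × 77.4 = 36.378 now; the seller offers that and keeps 143.622.
Round 2 (the buyer proposes): the seller can get 143.622 next round, worth 0.57 × 143.622 = 81.86454 now, so the buyer offers 81.86454, keeping 98.13546.
Round 1 (the seller proposes): the buyer can get 98.13546 next round, worth 0.47 × 98.13546 = 46.1236662 now, so the seller offers 46.1236662, keeping 133.8763338.

46.12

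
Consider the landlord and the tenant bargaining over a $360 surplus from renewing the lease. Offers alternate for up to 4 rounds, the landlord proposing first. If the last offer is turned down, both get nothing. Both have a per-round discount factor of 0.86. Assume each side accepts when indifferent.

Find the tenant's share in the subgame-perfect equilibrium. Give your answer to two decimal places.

272.32

Round 4 (the tenant proposes): the landlord will accept anything ≥ 0, so the tenant offers 0 and keeps 360.
Round 3 (the landlord proposes): the tenant can get 360 next round, worth 0.86 × 360 = 309.6 now, so the landlord offers 309.6, keeping 50.4.
Round 2 (the tenant proposes): the landlord can get 50.4 next round, worth 0.86 × 50.4 = 43.344 now, so the tenant offers 43.344, keeping 316.656.
Round 1 (the landlord proposes): the tenant can get 316.656 next round, worth 0.86 × 316.656 = 272.32416 now. The landlord offers 272.32416 and keeps 360 − 272.32416 = 87.67584.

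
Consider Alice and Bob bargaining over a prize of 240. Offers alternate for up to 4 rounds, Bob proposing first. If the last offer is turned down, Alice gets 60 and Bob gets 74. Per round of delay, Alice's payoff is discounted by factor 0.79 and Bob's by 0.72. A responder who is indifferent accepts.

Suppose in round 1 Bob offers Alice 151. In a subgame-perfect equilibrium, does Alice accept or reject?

Round 4 (Alice proposes): Bob gets 74 if talks fail, so Alice offers 74 and keeps 166.
Round 3 (Bob proposes): Alice can get 166 next round, worth 0.79 × 166 = 131.14 now; Bob offers that and keeps 108.86.
Round 2 (Alice proposes): Bob can get 108.86 next round, worth 0.72 × 108.86 = 78.3792 now, so Alice offers 78.3792, keeping 161.6208.
So by rejecting in round 1, Alice gets 161.6208 next round, worth 0.79 × 161.6208 = 127.680432 now.
Offer 151 ≥ 127.680432, so Alice accepts.

Accept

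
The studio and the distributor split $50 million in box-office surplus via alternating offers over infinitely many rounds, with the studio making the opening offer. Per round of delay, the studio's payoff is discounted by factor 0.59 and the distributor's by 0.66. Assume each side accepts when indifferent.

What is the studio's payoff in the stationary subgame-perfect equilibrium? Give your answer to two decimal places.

In a stationary SPE each proposer offers the other exactly their discounted continuation value.
If the studio keeps x when proposing and the distributor keeps y when proposing, then x = 50 − 0.66y and y = 50 − 0.59x.
Solving: x = 50(1 − 0.66) / (1 − 0.59·0.66) = 17 / 0.6106 ≈ 27.8415.
The distributor gets 50 − 27.8415 ≈ 22.1585.

27.84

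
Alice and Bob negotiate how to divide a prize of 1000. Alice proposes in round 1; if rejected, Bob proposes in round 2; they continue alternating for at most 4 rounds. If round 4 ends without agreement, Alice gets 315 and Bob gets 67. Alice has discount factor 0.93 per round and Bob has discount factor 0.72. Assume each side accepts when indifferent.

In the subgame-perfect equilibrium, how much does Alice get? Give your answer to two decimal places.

619.35

Work backward from the last round.
Round 4 (Bob proposes): Alice gets 315 if talks fail, so Bob offers 315 and keeps 685.
Round 3 (Alice proposes): Bob can get 685 next round, worth 0.72 × 685 = 493.2 now, so Alice offers 493.2, keeping 506.8.
Round 2 (Bob proposes): Alice can get 506.8 next round, worth 0.93 × 506.8 = 471.324 now, so Bob offers 471.324, keeping 528.676.
Round 1 (Alice proposes): Bob can get 528.676 next round, worth 0.72 × 528.676 = 380.64672 now; Alice offers that and keeps 619.35328.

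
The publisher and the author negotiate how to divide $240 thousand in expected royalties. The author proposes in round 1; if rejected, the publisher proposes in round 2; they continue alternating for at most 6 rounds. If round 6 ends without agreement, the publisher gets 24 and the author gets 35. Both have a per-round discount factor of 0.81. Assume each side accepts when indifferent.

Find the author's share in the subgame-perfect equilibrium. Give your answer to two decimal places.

Round 6 (the publisher proposes): the author gets 35 if talks fail, so the publisher offers 35 and keeps 205.
Round 5 (the author proposes): the publisher can get 205 next round, worth 0.81 × 205 = 166.05 now; the author offers that and keeps 73.95.
Round 4 (the publisher proposes): the author can get 73.95 next round, worth 0.81 × 73.95 = 59.8995 now. The publisher offers 59.8995 and keeps 240 − 59.8995 = 180.1005.
Round 3 (the author proposes): the publisher can get 180.1005 next round, worth 0.81 × 180.1005 = 145.881405 now, so the author offers 145.881405, keeping 94.118595.
Round 2 (the publisher proposes): the author can get 94.118595 next round, worth 0.81 × 94.118595 = 76.23606195 now, so the publisher offers 76.23606195, keeping 163.76393805.
Round 1 (the author proposes): the publisher can get 163.76393805 next round, worth 0.81 × 163.76393805 = 132.6487898205 now, so the author offers 132.6487898205, keeping 107.3512101795.

107.35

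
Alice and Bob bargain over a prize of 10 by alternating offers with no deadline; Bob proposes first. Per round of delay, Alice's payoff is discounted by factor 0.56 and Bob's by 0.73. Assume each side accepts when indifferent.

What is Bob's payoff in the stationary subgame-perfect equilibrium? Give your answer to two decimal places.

7.44

When Bob proposes, Alice accepts any offer worth at least 0.56 times what Alice would get by proposing next round; and vice versa.
This gives x = 10 − 0.56y and y = 10 − 0.73x, where x and y are each side's share when it proposes.
Hence (1 − 0.56·0.73)x = 10(1 − 0.56), i.e. 0.5912·x = 4.4.
x ≈ 7.4425; Alice's share is 10 − x ≈ 2.5575.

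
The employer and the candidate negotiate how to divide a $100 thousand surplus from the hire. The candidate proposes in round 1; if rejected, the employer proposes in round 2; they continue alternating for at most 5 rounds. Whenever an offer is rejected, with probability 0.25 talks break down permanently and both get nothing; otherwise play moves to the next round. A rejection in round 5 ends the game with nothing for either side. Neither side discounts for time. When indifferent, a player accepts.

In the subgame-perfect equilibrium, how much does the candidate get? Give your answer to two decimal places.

70.70

Round 5 (the candidate proposes): rejection yields 0 for the employer; the candidate offers 0 and keeps 100.
Round 4 (the employer proposes): rejecting gives the candidate an expected 0.75 × 100 = 75, so the employer offers 75, keeping 25.
Round 3 (the candidate proposes): rejecting gives the employer an expected 0.75 × 25 = 18.75; the candidate offers that and keeps 81.25.
Round 2 (the employer proposes): rejecting gives the candidate an expected 0.75 × 81.25 = 60.9375. The employer offers 60.9375 and keeps 100 − 60.9375 = 39.0625.
Round 1 (the candidate proposes): rejecting gives the employer an expected 0.75 × 39.0625 = 29.296875, so the candidate offers 29.296875, keeping 70.703125.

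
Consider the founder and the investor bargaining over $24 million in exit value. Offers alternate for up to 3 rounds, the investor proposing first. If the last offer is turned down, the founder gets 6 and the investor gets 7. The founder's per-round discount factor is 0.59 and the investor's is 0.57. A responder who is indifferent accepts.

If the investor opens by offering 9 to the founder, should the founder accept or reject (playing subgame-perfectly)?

Work out the founder's continuation value if the offer is rejected.
Round 3 (the investor proposes): the founder gets 6 if talks fail, so the investor offers 6 and keeps 18.
Round 2 (the founder proposes): the investor can get 18 next round, worth 0.57 × 18 = 10.26 now, so the founder offers 10.26, keeping 13.74.
So by rejecting in round 1, the founder gets 13.74 next round, worth 0.59 × 13.74 = 8.1066 now.
Offer 9 ≥ 8.1066, so the founder accepts.

Accept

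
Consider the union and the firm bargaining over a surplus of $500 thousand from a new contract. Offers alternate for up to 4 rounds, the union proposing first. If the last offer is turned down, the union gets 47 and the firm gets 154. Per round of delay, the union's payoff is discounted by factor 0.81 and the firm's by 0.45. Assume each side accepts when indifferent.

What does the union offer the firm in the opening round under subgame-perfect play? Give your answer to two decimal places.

Work backward from the last round.
Round 4 (the firm proposes): the union gets 47 if talks fail, so the firm offers 47 and keeps 453.
Round 3 (the union proposes): the firm can get 453 next round, worth 0.45 × 453 = 203.85 now, so the union offers 203.85, keeping 296.15.
Round 2 (the firm proposes): the union can get 296.15 next round, worth 0.81 × 296.15 = 239.8815 now. The firm offers 239.8815 and keeps 500 − 239.8815 = 260.1185.
Round 1 (the union proposes): the firm can get 260.1185 next round, worth 0.45 × 260.1185 = 117.053325 now, so the union offers 117.053325, keeping 382.946675.

117.05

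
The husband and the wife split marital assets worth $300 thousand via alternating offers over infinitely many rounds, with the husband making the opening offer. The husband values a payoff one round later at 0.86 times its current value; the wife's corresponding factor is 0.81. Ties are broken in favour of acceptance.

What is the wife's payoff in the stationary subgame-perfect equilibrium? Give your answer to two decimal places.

112.13

When the husband proposes, the wife accepts any offer worth at least 0.81 times what the wife would get by proposing next round; and vice versa.
This gives x = 300 − 0.81y and y = 300 − 0.86x, where x and y are each side's share when it proposes.
Hence (1 − 0.81·0.86)x = 300(1 − 0.81), i.e. 0.3034·x = 57.
x ≈ 187.8708; the wife's share is 300 − x ≈ 112.1292.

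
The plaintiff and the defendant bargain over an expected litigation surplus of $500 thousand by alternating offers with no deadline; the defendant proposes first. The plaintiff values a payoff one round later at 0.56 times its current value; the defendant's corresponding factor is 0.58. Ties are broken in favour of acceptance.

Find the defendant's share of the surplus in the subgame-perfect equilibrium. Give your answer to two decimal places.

325.83

Let x be the defendant's share when the defendant proposes and y be the plaintiff's share when the plaintiff proposes.
The plaintiff accepts iff offered ≥ 0.56·y, so x = 500 − 0.56y. Symmetrically y = 500 − 0.58x.
Substituting: x = 500 − 0.56(500 − 0.58x), giving x(1 − 0.58·0.56) = 500(1 − 0.56).
So x = 500 × 0.44 / 0.6752 ≈ 325.8294, and the plaintiff receives 500 − x ≈ 174.1706.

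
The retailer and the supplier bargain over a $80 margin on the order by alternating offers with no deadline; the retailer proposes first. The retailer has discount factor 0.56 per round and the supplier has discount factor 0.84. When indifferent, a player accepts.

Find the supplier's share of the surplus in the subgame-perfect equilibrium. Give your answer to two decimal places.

When the retailer proposes, the supplier accepts any offer worth at least 0.84 times what the supplier would get by proposing next round; and vice versa.
This gives x = 80 − 0.84y and y = 80 − 0.56x, where x and y are each side's share when it proposes.
Hence (1 − 0.84·0.56)x = 80(1 − 0.84), i.e. 0.5296·x = 12.8.
x ≈ 24.1692; the supplier's share is 80 − x ≈ 55.8308.

55.83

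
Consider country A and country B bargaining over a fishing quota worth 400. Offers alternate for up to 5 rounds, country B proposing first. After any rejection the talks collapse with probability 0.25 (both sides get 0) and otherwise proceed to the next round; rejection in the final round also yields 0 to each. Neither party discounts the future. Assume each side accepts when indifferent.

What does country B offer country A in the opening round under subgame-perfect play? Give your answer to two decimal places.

Round 5 (country B proposes): country A will accept anything ≥ 0, so country B offers 0 and keeps 400.
Round 4 (country A proposes): rejecting gives country B an expected 0.75 × 400 = 300. Country A offers 300 and keeps 400 − 300 = 100.
Round 3 (country B proposes): rejecting gives country A an expected 0.75 × 100 = 75; country B offers that and keeps 325.
Round 2 (country A proposes): rejecting gives country B an expected 0.75 × 325 = 243.75. Country A offers 243.75 and keeps 400 − 243.75 = 156.25.
Round 1 (country B proposes): rejecting gives country A an expected 0.75 × 156.25 = 117.1875. Country B offers 117.1875 and keeps 400 − 117.1875 = 282.8125.

117.19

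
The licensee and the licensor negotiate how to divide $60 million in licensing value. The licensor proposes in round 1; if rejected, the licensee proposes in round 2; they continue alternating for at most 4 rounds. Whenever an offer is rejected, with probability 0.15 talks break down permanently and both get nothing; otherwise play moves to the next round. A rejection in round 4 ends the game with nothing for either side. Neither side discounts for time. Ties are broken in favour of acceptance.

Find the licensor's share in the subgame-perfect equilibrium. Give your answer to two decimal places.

15.50

By backward induction:
Round 4 (the licensee proposes): the licensor will accept anything ≥ 0, so the licensee offers 0 and keeps 60.
Round 3 (the licensor proposes): rejecting gives the licensee an expected 0.85 × 60 = 51. The licensor offers 51 and keeps 60 − 51 = 9.
Round 2 (the licensee proposes): rejecting gives the licensor an expected 0.85 × 9 = 7.65. The licensee offers 7.65 and keeps 60 − 7.65 = 52.35.
Round 1 (the licensor proposes): rejecting gives the licensee an expected 0.85 × 52.35 = 44.4975. The licensor offers 44.4975 and keeps 60 − 44.4975 = 15.5025.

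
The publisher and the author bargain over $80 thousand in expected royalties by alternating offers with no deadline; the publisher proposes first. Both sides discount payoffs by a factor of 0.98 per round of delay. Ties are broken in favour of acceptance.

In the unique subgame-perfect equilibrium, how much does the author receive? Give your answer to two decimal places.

39.60

Let x be the publisher's share when the publisher proposes and y be the author's share when the author proposes.
The author accepts iff offered ≥ 0.98·y, so x = 80 − 0.98y. Symmetrically y = 80 − 0.98x.
Substituting: x = 80 − 0.98(80 − 0.98x), giving x(1 − 0.98·0.98) = 80(1 − 0.98).
So x = 80 × 0.02 / 0.0396 ≈ 40.4040, and the author receives 80 − x ≈ 39.5960.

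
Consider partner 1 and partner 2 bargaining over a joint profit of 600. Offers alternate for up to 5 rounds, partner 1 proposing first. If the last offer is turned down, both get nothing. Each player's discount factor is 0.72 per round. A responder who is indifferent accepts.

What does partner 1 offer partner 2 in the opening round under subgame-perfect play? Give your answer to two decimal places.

183.67

By backward induction:
Round 5 (partner 1 proposes): rejection yields 0 for partner 2; partner 1 offers 0 and keeps 600.
Round 4 (partner 2 proposes): partner 1 can get 600 next round, worth 0.72 × 600 = 432 now; partner 2 offers that and keeps 168.
Round 3 (partner 1 proposes): partner 2 can get 168 next round, worth 0.72 × 168 = 120.96 now, so partner 1 offers 120.96, keeping 479.04.
Round 2 (partner 2 proposes): partner 1 can get 479.04 next round, worth 0.72 × 479.04 = 344.9088 now, so partner 2 offers 344.9088, keeping 255.0912.
Round 1 (partner 1 proposes): partner 2 can get 255.0912 next round, worth 0.72 × 255.0912 = 183.665664 now. Partner 1 offers 183.665664 and keeps 600 − 183.665664 = 416.334336.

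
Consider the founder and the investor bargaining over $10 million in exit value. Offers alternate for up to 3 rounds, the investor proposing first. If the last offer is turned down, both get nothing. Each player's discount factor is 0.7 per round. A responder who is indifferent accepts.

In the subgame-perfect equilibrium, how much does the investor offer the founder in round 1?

Round 3 (the investor proposes): the founder will accept anything ≥ 0, so the investor offers 0 and keeps 10.
Round 2 (the founder proposes): the investor can get 10 next round, worth 0.7 × 10 = 7 now. The founder offers 7 and keeps 10 − 7 = 3.
Round 1 (the investor proposes): the founder can get 3 next round, worth 0.7 × 3 = 2.1 now, so the investor offers 2.1, keeping 7.9.

2.1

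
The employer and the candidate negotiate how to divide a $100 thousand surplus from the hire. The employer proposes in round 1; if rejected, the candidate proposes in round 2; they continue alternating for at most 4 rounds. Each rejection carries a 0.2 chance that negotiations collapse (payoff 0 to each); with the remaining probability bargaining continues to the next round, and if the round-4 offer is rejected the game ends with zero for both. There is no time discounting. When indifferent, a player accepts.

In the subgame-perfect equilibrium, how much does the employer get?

Round 4 (the candidate proposes): rejection yields 0 for the employer; the candidate offers 0 and keeps 100.
Round 3 (the employer proposes): rejecting gives the candidate an expected 0.8 × 100 = 80, so the employer offers 80, keeping 20.
Round 2 (the candidate proposes): rejecting gives the employer an expected 0.8 × 20 = 16, so the candidate offers 16, keeping 84.
Round 1 (the employer proposes): rejecting gives the candidate an expected 0.8 × 84 = 67.2. The employer offers 67.2 and keeps 100 − 67.2 = 32.8.

32.8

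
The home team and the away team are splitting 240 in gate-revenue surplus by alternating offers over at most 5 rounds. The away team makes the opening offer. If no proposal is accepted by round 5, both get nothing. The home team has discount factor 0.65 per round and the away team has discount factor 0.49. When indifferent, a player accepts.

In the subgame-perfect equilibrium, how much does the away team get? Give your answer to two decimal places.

135.10

Round 5 (the away team proposes): rejection yields 0 for the home team; the away team offers 0 and keeps 240.
Round 4 (the home team proposes): the away team can get 240 next round, worth 0.49 × 240 = 117.6 now, so the home team offers 117.6, keeping 122.4.
Round 3 (the away team proposes): the home team can get 122.4 next round, worth 0.65 × 122.4 = 79.56 now. The away team offers 79.56 and keeps 240 − 79.56 = 160.44.
Round 2 (the home team proposes): the away team can get 160.44 next round, worth 0.49 × 160.44 = 78.6156 now; the home team offers that and keeps 161.3844.
Round 1 (the away team proposes): the home team can get 161.3844 next round, worth 0.65 × 161.3844 = 104.89986 now, so the away team offers 104.89986, keeping 135.10014.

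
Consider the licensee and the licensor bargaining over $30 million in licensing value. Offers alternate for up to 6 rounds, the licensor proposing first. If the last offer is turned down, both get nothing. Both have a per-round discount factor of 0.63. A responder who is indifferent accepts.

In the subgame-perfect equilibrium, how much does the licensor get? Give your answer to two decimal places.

Work backward from the last round.
Round 6 (the licensee proposes): rejection yields 0 for the licensor; the licensee offers 0 and keeps 30.
Round 5 (the licensor proposes): the licensee can get 30 next round, worth 0.63 × 30 = 18.9 now. The licensor offers 18.9 and keeps 30 − 18.9 = 11.1.
Round 4 (the licensee proposes): the licensor can get 11.1 next round, worth 0.63 × 11.1 = 6.993 now. The licensee offers 6.993 and keeps 30 − 6.993 = 23.007.
Round 3 (the licensor proposes): the licensee can get 23.007 next round, worth 0.63 × 23.007 = 14.49441 now; the licensor offers that and keeps 15.50559.
Round 2 (the licensee proposes): the licensor can get 15.50559 next round, worth 0.63 × 15.50559 = 9.7685217 now, so the licensee offers 9.7685217, keeping 20.2314783.
Round 1 (the licensor proposes): the licensee can get 20.2314783 next round, worth 0.63 × 20.2314783 = 12.745831329 now; the licensor offers that and keeps 17.254168671.

17.25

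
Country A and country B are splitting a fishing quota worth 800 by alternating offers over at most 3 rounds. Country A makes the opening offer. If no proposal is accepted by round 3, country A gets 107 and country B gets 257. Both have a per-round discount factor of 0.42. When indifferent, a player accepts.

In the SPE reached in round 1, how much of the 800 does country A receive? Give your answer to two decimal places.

559.79

Round 3 (country A proposes): country B gets 257 if talks fail, so country A offers 257 and keeps 543.
Round 2 (country B proposes): country A can get 543 next round, worth 0.42 × 543 = 228.06 now, so country B offers 228.06, keeping 571.94.
Round 1 (country A proposes): country B can get 571.94 next round, worth 0.42 × 571.94 = 240.2148 now, so country A offers 240.2148, keeping 559.7852.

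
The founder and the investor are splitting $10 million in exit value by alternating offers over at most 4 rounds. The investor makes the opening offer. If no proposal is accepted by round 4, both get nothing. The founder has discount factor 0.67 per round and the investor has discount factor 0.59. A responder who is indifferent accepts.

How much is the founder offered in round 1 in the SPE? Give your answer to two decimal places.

Round 4 (the founder proposes): rejection yields 0 for the investor; the founder offers 0 and keeps 10.
Round 3 (the investor proposes): the founder can get 10 next round, worth 0.67 × 10 = 6.7 now, so the investor offers 6.7, keeping 3.3.
Round 2 (the founder proposes): the investor can get 3.3 next round, worth 0.59 × 3.3 = 1.947 now. The founder offers 1.947 and keeps 10 − 1.947 = 8.053.
Round 1 (the investor proposes): the founder can get 8.053 next round, worth 0.67 × 8.053 = 5.39551 now, so the investor offers 5.39551, keeping 4.60449.

5.40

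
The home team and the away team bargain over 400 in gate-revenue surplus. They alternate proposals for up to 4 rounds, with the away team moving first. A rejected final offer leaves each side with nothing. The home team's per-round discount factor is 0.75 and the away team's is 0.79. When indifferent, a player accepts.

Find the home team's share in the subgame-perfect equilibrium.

By backward induction:
Round 4 (the home team proposes): rejection yields 0 for the away team; the home team offers 0 and keeps 400.
Round 3 (the away team proposes): the home team can get 400 next round, worth 0.75 × 400 = 300 now. The away team offers 300 and keeps 400 − 300 = 100.
Round 2 (the home team proposes): the away team can get 100 next round, worth 0.79 × 100 = 79 now. The home team offers 79 and keeps 400 − 79 = 321.
Round 1 (the away team proposes): the home team can get 321 next round, worth 0.75 × 321 = 240.75 now; the away team offers that and keeps 159.25.

240.75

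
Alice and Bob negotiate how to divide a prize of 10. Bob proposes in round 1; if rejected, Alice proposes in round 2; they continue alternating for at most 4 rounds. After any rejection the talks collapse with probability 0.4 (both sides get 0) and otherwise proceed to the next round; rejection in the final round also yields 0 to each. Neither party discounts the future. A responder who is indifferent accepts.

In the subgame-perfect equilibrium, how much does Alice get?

Round 4 (Alice proposes): Bob will accept anything ≥ 0, so Alice offers 0 and keeps 10.
Round 3 (Bob proposes): rejecting gives Alice an expected 0.6 × 10 = 6. Bob offers 6 and keeps 10 − 6 = 4.
Round 2 (Alice proposes): rejecting gives Bob an expected 0.6 × 4 = 2.4; Alice offers that and keeps 7.6.
Round 1 (Bob proposes): rejecting gives Alice an expected 0.6 × 7.6 = 4.56; Bob offers that and keeps 5.44.

4.56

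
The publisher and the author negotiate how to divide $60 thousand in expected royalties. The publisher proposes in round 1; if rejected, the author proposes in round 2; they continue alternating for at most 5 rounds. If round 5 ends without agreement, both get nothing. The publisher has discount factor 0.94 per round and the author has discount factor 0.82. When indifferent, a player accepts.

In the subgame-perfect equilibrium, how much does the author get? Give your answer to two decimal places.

5.23

Round 5 (the publisher proposes): rejection yields 0 for the author; the publisher offers 0 and keeps 60.
Round 4 (the author proposes): the publisher can get 60 next round, worth 0.94 × 60 = 56.4 now. The author offers 56.4 and keeps 60 − 56.4 = 3.6.
Round 3 (the publisher proposes): the author can get 3.6 next round, worth 0.82 × 3.6 = 2.952 now; the publisher offers that and keeps 57.048.
Round 2 (the author proposes): the publisher can get 57.048 next round, worth 0.94 × 57.048 = 53.62512 now. The author offers 53.62512 and keeps 60 − 53.62512 = 6.37488.
Round 1 (the publisher proposes): the author can get 6.37488 next round, worth 0.82 × 6.37488 = 5.2274016 now, so the publisher offers 5.2274016, keeping 54.7725984.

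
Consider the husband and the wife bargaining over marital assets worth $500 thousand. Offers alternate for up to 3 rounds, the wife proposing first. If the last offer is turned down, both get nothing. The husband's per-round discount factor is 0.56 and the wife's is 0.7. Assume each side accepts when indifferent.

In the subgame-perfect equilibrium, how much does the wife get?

416

Round 3 (the wife proposes): the husband will accept anything ≥ 0, so the wife offers 0 and keeps 500.
Round 2 (the husband proposes): the wife can get 500 next round, worth 0.7 × 500 = 350 now. The husband offers 350 and keeps 500 − 350 = 150.
Round 1 (the wife proposes): the husband can get 150 next round, worth 0.56 × 150 = 84 now. The wife offers 84 and keeps 500 − 84 = 416.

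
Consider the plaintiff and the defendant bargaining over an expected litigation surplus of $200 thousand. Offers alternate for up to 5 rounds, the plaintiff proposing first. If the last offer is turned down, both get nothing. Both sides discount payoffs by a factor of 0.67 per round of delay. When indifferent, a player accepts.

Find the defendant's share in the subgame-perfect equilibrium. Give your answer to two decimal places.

64.07

Round 5 (the plaintiff proposes): the defendant will accept anything ≥ 0, so the plaintiff offers 0 and keeps 200.
Round 4 (the defendant proposes): the plaintiff can get 200 next round, worth 0.67 × 200 = 134 now. The defendant offers 134 and keeps 200 − 134 = 66.
Round 3 (the plaintiff proposes): the defendant can get 66 next round, worth 0.67 × 66 = 44.22 now. The plaintiff offers 44.22 and keeps 200 − 44.22 = 155.78.
Round 2 (the defendant proposes): the plaintiff can get 155.78 next round, worth 0.67 × 155.78 = 104.3726 now, so the defendant offers 104.3726, keeping 95.6274.
Round 1 (the plaintiff proposes): the defendant can get 95.6274 next round, worth 0.67 × 95.6274 = 64.070358 now, so the plaintiff offers 64.070358, keeping 135.929642.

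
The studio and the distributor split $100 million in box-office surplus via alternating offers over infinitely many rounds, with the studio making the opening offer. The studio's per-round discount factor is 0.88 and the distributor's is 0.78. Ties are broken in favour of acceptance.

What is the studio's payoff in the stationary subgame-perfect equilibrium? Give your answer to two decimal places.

When the studio proposes, the distributor accepts any offer worth at least 0.78 times what the distributor would get by proposing next round; and vice versa.
This gives x = 100 − 0.78y and y = 100 − 0.88x, where x and y are each side's share when it proposes.
Hence (1 − 0.78·0.88)x = 100(1 − 0.78), i.e. 0.3136·x = 22.
x ≈ 70.1531; the distributor's share is 100 − x ≈ 29.8469.

70.15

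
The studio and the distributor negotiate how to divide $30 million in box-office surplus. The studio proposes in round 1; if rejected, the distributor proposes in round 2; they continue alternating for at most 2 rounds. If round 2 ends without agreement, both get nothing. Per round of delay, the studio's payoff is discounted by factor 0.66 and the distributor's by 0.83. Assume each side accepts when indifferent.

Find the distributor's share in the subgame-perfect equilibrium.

Round 2 (the distributor proposes): the studio will accept anything ≥ 0, so the distributor offers 0 and keeps 30.
Round 1 (the studio proposes): the distributor can get 30 next round, worth 0.83 × 30 = 24.9 now. The studio offers 24.9 and keeps 30 − 24.9 = 5.1.

24.9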